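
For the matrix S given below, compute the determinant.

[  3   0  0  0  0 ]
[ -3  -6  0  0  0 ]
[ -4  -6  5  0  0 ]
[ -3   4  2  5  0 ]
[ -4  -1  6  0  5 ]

|S| = -2250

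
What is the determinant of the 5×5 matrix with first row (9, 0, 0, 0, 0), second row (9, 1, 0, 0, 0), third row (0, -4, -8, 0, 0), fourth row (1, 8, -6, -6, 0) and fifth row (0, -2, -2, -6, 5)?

2160

The matrix is lower triangular, so the determinant is the product of the diagonal entries:
det = (9) · (1) · (-8) · (-6) · (5) = 2160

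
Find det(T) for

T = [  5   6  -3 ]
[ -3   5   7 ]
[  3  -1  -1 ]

The determinant is 154.

Expand along row 1:
  + 5 · |5 7; -1 -1| = 5·(-5 − (-7)) = 10
  − 6 · |-3 7; 3 -1| = −6·(3 − 21) = 108
  + (-3) · |-3 5; 3 -1| = (-3)·(3 − 15) = 36
Sum: (10) + (108) + (36) = 154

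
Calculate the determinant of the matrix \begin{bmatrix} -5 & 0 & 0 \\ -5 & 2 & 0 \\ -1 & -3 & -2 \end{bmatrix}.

The determinant is 20.

The matrix is lower triangular, so the determinant is the product of the diagonal entries:
det = (-5) · (2) · (-2) = 20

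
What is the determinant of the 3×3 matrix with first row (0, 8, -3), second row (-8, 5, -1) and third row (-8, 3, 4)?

272

Expand along column 1:
  − (-8) · |8 -3; 3 4| = −(-8)·(32 − (-9)) = 328
  + (-8) · |8 -3; 5 -1| = (-8)·(-8 − (-15)) = -56
Sum: (328) + (-56) = 272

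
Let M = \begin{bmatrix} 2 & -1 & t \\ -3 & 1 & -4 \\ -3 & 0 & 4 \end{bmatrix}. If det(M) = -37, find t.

-7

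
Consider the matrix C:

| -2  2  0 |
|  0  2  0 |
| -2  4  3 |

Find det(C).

Expand along column 3:
  + 3 · |-2 2; 0 2| = 3·(-4 − 0) = -12

-12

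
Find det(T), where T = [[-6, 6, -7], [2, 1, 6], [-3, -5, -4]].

det(T) = -167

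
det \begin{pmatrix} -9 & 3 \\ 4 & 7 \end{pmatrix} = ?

-75

det = (-9)·7 − 3·4 = -63 − 12 = -75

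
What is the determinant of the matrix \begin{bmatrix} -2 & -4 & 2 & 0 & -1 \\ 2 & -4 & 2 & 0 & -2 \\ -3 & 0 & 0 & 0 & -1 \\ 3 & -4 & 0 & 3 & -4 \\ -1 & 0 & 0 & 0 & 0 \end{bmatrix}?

0

Expand along row 5 (it has 4 zeros):
  + (-1) · M_51   where M_51 = det([-4 2 0 -1; -4 2 0 -2; 0 0 0 -1; -4 0 3 -4]) = 0
det = (+1)·(-1)·(0) = 0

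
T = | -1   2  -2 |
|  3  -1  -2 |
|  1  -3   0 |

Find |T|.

18

Expand along column 3:
  + (-2) · |3 -1; 1 -3| = (-2)·(-9 − (-1)) = 16
  − (-2) · |-1 2; 1 -3| = −(-2)·(3 − 2) = 2
Sum: (16) + (2) = 18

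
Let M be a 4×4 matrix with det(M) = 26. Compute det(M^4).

456976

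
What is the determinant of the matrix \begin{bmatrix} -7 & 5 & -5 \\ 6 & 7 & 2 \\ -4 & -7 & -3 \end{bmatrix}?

169

Expand along row 1:
  + (-7) · |7 2; -7 -3| = (-7)·(-21 − (-14)) = 49
  − 5 · |6 2; -4 -3| = −5·(-18 − (-8)) = 50
  + (-5) · |6 7; -4 -7| = (-5)·(-42 − (-28)) = 70
Sum: (49) + (50) + (70) = 169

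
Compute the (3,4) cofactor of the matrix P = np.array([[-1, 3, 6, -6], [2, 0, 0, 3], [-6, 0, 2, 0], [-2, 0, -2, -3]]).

Delete row 3 and column 4; the remaining 3×3 submatrix is [-1 3 6; 2 0 0; -2 0 -2].
Its determinant is 12.
The cofactor carries sign (−1)^(3+4) = −1, so C_{3,4} = −(12) = -12.

-12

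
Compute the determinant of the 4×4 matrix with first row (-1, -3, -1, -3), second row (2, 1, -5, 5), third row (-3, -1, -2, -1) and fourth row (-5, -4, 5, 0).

The determinant is -480.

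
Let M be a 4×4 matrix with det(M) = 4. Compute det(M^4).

256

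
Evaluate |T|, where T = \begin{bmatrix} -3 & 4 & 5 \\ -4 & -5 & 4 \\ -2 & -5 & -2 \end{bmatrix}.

The determinant is -104.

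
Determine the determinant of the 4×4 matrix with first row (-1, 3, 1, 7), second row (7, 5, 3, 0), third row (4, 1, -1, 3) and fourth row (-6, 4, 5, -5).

Expand along row 2 (it has 1 zero):
  − (7) · M_21   where M_21 = det([3 1 7; 1 -1 3; 4 5 -5]) = 50
  + (5) · M_22   where M_22 = det([-1 1 7; 4 -1 3; -6 5 -5]) = 110
  − (3) · M_23   where M_23 = det([-1 3 7; 4 1 3; -6 4 -5]) = 177
det = (-1)·(7)·(50) + (+1)·(5)·(110) + (-1)·(3)·(177) = -331

-331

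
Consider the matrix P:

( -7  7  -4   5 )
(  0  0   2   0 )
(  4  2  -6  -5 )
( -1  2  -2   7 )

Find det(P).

558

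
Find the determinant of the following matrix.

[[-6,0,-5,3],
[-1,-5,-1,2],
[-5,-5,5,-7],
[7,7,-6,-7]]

-4374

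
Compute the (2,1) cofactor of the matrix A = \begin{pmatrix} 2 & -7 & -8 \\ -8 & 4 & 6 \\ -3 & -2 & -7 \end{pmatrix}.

Delete row 2 and column 1; the remaining 2×2 submatrix is [-7 -8; -2 -7].
Its determinant is (-7)·(-7) − (-8)·(-2) = 33.
The cofactor carries sign (−1)^(2+1) = −1, so C_{2,1} = −(33) = -33.

-33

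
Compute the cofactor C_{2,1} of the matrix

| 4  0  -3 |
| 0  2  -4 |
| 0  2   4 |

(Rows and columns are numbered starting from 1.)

Delete row 2 and column 1; the remaining 2×2 submatrix is [0 -3; 2 4].
Its determinant is 0·4 − (-3)·2 = 6.
The cofactor carries sign (−1)^(2+1) = −1, so C_{2,1} = −(6) = -6.

-6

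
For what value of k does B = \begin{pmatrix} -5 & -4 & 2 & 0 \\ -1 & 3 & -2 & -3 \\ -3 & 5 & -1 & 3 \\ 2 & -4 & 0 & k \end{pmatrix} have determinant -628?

k = 8

Expanding along the column containing k, det(B) is linear in k: det(B) = (-47)·k + (-252).
Set (-47)·k + (-252) = -628  ⇒  (-47)·k = -376  ⇒  k = 8.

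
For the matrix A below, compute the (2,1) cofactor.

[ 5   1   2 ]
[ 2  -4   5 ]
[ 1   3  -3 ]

The cofactor is 9.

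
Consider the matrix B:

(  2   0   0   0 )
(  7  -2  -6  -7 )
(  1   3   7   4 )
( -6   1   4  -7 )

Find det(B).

Expand along row 1 (it has 3 zeros):
  + (2) · M_11   where M_11 = det([-2 -6 -7; 3 7 4; 1 4 -7]) = -55
det = (+1)·(2)·(-55) = -110

-110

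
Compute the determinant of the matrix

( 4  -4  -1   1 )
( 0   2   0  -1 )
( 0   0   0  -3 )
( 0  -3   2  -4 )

Expand along row 3 (it has 3 zeros):
  − (-3) · M_34   where M_34 = det([4 -4 -1; 0 2 0; 0 -3 2]) = 16
det = (-1)·(-3)·(16) = 48

48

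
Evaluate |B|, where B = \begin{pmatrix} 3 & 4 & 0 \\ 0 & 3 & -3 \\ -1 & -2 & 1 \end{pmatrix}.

Expand along row 1:
  + 3 · |3 -3; -2 1| = 3·(3 − 6) = -9
  − 4 · |0 -3; -1 1| = −4·(0 − 3) = 12
Sum: (-9) + (12) = 3

|B| = 3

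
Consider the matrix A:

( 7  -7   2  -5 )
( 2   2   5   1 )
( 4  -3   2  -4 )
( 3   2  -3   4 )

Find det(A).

det(A) = -482

Expand along row 1:
  + (7) · M_11   where M_11 = det([2 5 1; -3 2 -4; 2 -3 4]) = 17
  − (-7) · M_12   where M_12 = det([2 5 1; 4 2 -4; 3 -3 4]) = -166
  + (2) · M_13   where M_13 = det([2 2 1; 4 -3 -4; 3 2 4]) = -47
  − (-5) · M_14   where M_14 = det([2 2 5; 4 -3 2; 3 2 -3]) = 131
det = (+1)·(7)·(17) + (-1)·(-7)·(-166) + (+1)·(2)·(-47) + (-1)·(-5)·(131) = -482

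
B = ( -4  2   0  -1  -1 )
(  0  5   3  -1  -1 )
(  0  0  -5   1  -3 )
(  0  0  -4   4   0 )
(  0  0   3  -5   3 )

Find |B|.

det(B) = 1440

B is block upper-triangular with a 2×2 block and a 3×3 block on the diagonal, so its determinant equals the product of the determinants of the diagonal blocks.
det of the 2×2 block = -20
det of the 3×3 block = -72
det = (-20)·(-72) = 1440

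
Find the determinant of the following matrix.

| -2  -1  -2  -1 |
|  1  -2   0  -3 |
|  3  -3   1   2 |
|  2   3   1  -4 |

Expand along row 2 (it has 1 zero):
  − (1) · M_21   where M_21 = det([-1 -2 -1; -3 1 2; 3 1 -4]) = 24
  + (-2) · M_22   where M_22 = det([-2 -2 -1; 3 1 2; 2 1 -4]) = -21
  + (-3) · M_24   where M_24 = det([-2 -1 -2; 3 -3 1; 2 3 1]) = -17
det = (-1)·(1)·(24) + (+1)·(-2)·(-21) + (+1)·(-3)·(-17) = 69

69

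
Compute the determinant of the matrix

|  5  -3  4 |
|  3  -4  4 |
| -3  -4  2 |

-2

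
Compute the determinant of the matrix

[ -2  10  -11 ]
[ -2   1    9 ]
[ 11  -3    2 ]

Expand along column 1:
  + (-2) · |1 9; -3 2| = (-2)·(2 − (-27)) = -58
  − (-2) · |10 -11; -3 2| = −(-2)·(20 − 33) = -26
  + 11 · |10 -11; 1 9| = 11·(90 − (-11)) = 1111
Sum: (-58) + (-26) + (1111) = 1027

The determinant is 1027.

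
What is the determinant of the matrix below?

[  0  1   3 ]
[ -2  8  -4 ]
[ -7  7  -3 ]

Expand along row 1:
  − 1 · |-2 -4; -7 -3| = −1·(6 − 28) = 22
  + 3 · |-2 8; -7 7| = 3·(-14 − (-56)) = 126
Sum: (22) + (126) = 148

The determinant is 148.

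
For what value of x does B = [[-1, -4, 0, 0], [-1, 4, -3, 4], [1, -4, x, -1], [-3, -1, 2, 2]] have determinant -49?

Expanding along the row containing x, det(B) is linear in x: det(B) = (28)·x + (63).
Set (28)·x + (63) = -49  ⇒  (28)·x = -112  ⇒  x = -4.

-4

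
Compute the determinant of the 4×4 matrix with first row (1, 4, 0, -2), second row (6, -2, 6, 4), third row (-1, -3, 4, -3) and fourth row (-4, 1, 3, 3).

The determinant is -1390.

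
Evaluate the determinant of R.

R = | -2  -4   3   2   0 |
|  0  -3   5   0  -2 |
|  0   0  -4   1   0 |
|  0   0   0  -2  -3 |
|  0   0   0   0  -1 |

-48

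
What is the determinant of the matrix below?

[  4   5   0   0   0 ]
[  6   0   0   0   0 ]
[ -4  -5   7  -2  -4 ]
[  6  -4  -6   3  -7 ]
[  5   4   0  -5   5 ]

9600

The matrix is block lower-triangular with a 2×2 block and a 3×3 block on the diagonal, so its determinant equals the product of the determinants of the diagonal blocks.
det of the 2×2 block = -30
det of the 3×3 block = -320
det = (-30)·(-320) = 9600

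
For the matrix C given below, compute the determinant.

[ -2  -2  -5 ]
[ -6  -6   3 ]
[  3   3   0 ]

0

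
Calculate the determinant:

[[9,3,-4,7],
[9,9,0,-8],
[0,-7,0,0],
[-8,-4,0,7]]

Expand along row 3 (it has 3 zeros):
  − (-7) · M_32   where M_32 = det([9 -4 7; 9 0 -8; -8 0 7]) = -4
det = (-1)·(-7)·(-4) = -28

-28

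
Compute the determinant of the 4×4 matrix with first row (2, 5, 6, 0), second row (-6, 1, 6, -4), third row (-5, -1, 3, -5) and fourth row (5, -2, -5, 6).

176

Expand along row 1 (it has 1 zero):
  + (2) · M_11   where M_11 = det([1 6 -4; -1 3 -5; -2 -5 6]) = 45
  − (5) · M_12   where M_12 = det([-6 6 -4; -5 3 -5; 5 -5 6]) = 32
  + (6) · M_13   where M_13 = det([-6 1 -4; -5 -1 -5; 5 -2 6]) = 41
det = (+1)·(2)·(45) + (-1)·(5)·(32) + (+1)·(6)·(41) = 176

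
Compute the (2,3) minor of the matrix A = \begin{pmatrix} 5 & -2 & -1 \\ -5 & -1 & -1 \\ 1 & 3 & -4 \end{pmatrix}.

Delete row 2 and column 3; the remaining 2×2 submatrix is [5 -2; 1 3].
Its determinant is 5·3 − (-2)·1 = 17.

The minor is 17.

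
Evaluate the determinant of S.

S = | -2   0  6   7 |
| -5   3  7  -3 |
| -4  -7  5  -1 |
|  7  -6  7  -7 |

|S| = -8143

Expand along row 1 (it has 1 zero):
  + (-2) · M_11   where M_11 = det([3 7 -3; -7 5 -1; -6 7 -7]) = -328
  + (6) · M_13   where M_13 = det([-5 3 -3; -4 -7 -1; 7 -6 -7]) = -539
  − (7) · M_14   where M_14 = det([-5 3 7; -4 -7 5; 7 -6 7]) = 795
det = (+1)·(-2)·(-328) + (+1)·(6)·(-539) + (-1)·(7)·(795) = -8143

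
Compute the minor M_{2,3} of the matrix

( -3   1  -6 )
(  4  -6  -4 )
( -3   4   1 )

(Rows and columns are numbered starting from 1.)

-9

Delete row 2 and column 3; the remaining 2×2 submatrix is [-3 1; -3 4].
Its determinant is (-3)·4 − 1·(-3) = -9.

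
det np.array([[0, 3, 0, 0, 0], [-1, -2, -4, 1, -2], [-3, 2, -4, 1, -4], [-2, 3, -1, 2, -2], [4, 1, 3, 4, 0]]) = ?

Expand along row 1 (it has 4 zeros):
  − (3) · M_12   where M_12 = det([-1 -4 1 -2; -3 -4 1 -4; -2 -1 2 -2; 4 3 4 0]) = 76
det = (-1)·(3)·(76) = -228

The determinant is -228.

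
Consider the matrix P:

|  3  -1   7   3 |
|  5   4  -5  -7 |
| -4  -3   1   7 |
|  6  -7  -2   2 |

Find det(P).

Expand along row 1:
  + (3) · M_11   where M_11 = det([4 -5 -7; -3 1 7; -7 -2 2]) = 188
  − (-1) · M_12   where M_12 = det([5 -5 -7; -4 1 7; 6 -2 2]) = -184
  + (7) · M_13   where M_13 = det([5 4 -7; -4 -3 7; 6 -7 2]) = 93
  − (3) · M_14   where M_14 = det([5 4 -5; -4 -3 1; 6 -7 -2]) = -173
det = (+1)·(3)·(188) + (-1)·(-1)·(-184) + (+1)·(7)·(93) + (-1)·(3)·(-173) = 1550

det(P) = 1550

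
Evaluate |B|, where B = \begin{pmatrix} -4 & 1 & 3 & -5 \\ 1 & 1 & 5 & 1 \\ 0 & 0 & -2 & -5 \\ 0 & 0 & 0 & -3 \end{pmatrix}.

B is block upper-triangular with a 2×2 block and a 2×2 block on the diagonal, so its determinant equals the product of the determinants of the diagonal blocks.
det of the 2×2 block = -5
det of the 2×2 block = 6
det = (-5)·(6) = -30

The determinant is -30.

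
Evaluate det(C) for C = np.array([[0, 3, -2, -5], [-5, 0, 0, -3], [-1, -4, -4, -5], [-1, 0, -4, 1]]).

Expand along row 2 (it has 2 zeros):
  − (-5) · M_21   where M_21 = det([3 -2 -5; -4 -4 -5; 0 -4 1]) = -160
  + (-3) · M_24   where M_24 = det([0 3 -2; -1 -4 -4; -1 0 -4]) = 8
det = (-1)·(-5)·(-160) + (+1)·(-3)·(8) = -824

det(C) = -824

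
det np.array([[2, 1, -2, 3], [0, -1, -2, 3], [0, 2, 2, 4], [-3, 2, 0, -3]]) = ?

The determinant is -152.

Expand along column 1 (it has 2 zeros):
  + (2) · M_11   where M_11 = det([-1 -2 3; 2 2 4; 2 0 -3]) = -34
  − (-3) · M_41   where M_41 = det([1 -2 3; -1 -2 3; 2 2 4]) = -28
det = (+1)·(2)·(-34) + (-1)·(-3)·(-28) = -152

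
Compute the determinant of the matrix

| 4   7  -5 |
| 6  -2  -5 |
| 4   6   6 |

Expand along row 1:
  + 4 · |-2 -5; 6 6| = 4·(-12 − (-30)) = 72
  − 7 · |6 -5; 4 6| = −7·(36 − (-20)) = -392
  + (-5) · |6 -2; 4 6| = (-5)·(36 − (-8)) = -220
Sum: (72) + (-392) + (-220) = -540

-540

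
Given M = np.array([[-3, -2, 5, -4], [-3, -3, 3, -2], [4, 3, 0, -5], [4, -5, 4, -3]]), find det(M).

The determinant is 328.

Expand along row 3 (it has 1 zero):
  + (4) · M_31   where M_31 = det([-2 5 -4; -3 3 -2; -5 4 -3]) = -5
  − (3) · M_32   where M_32 = det([-3 5 -4; -3 3 -2; 4 4 -3]) = 14
  − (-5) · M_34   where M_34 = det([-3 -2 5; -3 -3 3; 4 -5 4]) = 78
det = (+1)·(4)·(-5) + (-1)·(3)·(14) + (-1)·(-5)·(78) = 328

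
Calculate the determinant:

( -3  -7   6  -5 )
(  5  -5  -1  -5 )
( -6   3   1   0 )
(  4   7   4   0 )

2370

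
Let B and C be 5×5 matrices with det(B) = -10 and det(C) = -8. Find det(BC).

det(BC) = det(B)·det(C) = (-10)·(-8) = 80

80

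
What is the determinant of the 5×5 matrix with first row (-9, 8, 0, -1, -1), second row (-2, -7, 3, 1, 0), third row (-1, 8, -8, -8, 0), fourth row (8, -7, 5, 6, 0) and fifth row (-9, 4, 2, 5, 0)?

Expand along column 5 (it has 4 zeros):
  + (-1) · M_15   where M_15 = det([-2 -7 3 1; -1 8 -8 -8; 8 -7 5 6; -9 4 2 5]) = 820
det = (+1)·(-1)·(820) = -820

-820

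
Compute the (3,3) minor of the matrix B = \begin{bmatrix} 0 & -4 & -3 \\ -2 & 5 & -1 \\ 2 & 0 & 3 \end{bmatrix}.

Delete row 3 and column 3; the remaining 2×2 submatrix is [0 -4; -2 5].
Its determinant is 0·5 − (-4)·(-2) = -8.

-8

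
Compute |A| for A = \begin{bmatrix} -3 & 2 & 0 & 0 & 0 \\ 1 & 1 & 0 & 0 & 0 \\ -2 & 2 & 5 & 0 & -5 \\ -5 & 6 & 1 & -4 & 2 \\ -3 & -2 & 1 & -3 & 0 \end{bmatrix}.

The determinant is -125.

A is block lower-triangular with a 2×2 block and a 3×3 block on the diagonal, so its determinant equals the product of the determinants of the diagonal blocks.
det of the 2×2 block = -5
det of the 3×3 block = 25
det = (-5)·(25) = -125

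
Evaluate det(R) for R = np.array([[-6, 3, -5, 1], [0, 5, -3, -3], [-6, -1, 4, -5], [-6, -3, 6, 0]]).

-954

Expand along row 2 (it has 1 zero):
  + (5) · M_22   where M_22 = det([-6 -5 1; -6 4 -5; -6 6 0]) = -342
  − (-3) · M_23   where M_23 = det([-6 3 1; -6 -1 -5; -6 -3 0]) = 192
  + (-3) · M_24   where M_24 = det([-6 3 -5; -6 -1 4; -6 -3 6]) = -60
det = (+1)·(5)·(-342) + (-1)·(-3)·(192) + (+1)·(-3)·(-60) = -954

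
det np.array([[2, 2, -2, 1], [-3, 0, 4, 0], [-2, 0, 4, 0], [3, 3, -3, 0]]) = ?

Expand along column 4 (it has 3 zeros):
  − (1) · M_14   where M_14 = det([-3 0 4; -2 0 4; 3 3 -3]) = 12
det = (-1)·(1)·(12) = -12

-12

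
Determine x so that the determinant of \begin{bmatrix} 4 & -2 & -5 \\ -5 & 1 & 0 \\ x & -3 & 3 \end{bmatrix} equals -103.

Expanding along the row containing x, det(B) is linear in x: det(B) = (5)·x + (-93).
Set (5)·x + (-93) = -103  ⇒  (5)·x = -10  ⇒  x = -2.

-2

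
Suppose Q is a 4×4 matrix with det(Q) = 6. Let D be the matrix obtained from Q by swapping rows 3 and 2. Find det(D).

Swapping two rows multiplies the determinant by −1.
det(D) = (-1)·(6) = -6

det(D) = -6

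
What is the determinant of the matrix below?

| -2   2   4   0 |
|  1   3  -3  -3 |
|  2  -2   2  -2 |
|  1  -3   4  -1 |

Expand along row 1 (it has 1 zero):
  + (-2) · M_11   where M_11 = det([3 -3 -3; -2 2 -2; -3 4 -1]) = 12
  − (2) · M_12   where M_12 = det([1 -3 -3; 2 2 -2; 1 4 -1]) = -12
  + (4) · M_13   where M_13 = det([1 3 -3; 2 -2 -2; 1 -3 -1]) = 8
det = (+1)·(-2)·(12) + (-1)·(2)·(-12) + (+1)·(4)·(8) = 32

The determinant is 32.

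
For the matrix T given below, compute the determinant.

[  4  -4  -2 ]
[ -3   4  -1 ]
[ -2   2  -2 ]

Expand along column 1:
  + 4 · |4 -1; 2 -2| = 4·(-8 − (-2)) = -24
  − (-3) · |-4 -2; 2 -2| = −(-3)·(8 − (-4)) = 36
  + (-2) · |-4 -2; 4 -1| = (-2)·(4 − (-8)) = -24
Sum: (-24) + (36) + (-24) = -12

det(T) = -12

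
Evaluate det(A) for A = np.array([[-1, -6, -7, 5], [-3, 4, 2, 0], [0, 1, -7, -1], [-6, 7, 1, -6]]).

-1169

Expand along row 2 (it has 1 zero):
  − (-3) · M_21   where M_21 = det([-6 -7 5; 1 -7 -1; 7 1 -6]) = -1
  + (4) · M_22   where M_22 = det([-1 -7 5; 0 -7 -1; -6 1 -6]) = -295
  − (2) · M_23   where M_23 = det([-1 -6 5; 0 1 -1; -6 7 -6]) = -7
det = (-1)·(-3)·(-1) + (+1)·(4)·(-295) + (-1)·(2)·(-7) = -1169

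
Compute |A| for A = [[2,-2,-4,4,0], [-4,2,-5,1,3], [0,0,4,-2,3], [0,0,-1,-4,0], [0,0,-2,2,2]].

264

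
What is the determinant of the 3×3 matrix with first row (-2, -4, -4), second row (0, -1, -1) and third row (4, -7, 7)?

Expand along row 2:
  + (-1) · |-2 -4; 4 7| = (-1)·(-14 − (-16)) = -2
  − (-1) · |-2 -4; 4 -7| = −(-1)·(14 − (-16)) = 30
Sum: (-2) + (30) = 28

The determinant is 28.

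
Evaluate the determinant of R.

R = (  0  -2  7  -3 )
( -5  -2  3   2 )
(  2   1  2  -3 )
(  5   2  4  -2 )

Expand along row 1 (it has 1 zero):
  − (-2) · M_12   where M_12 = det([-5 3 2; 2 2 -3; 5 4 -2]) = -77
  + (7) · M_13   where M_13 = det([-5 -2 2; 2 1 -3; 5 2 -2]) = 0
  − (-3) · M_14   where M_14 = det([-5 -2 3; 2 1 2; 5 2 4]) = -7
det = (-1)·(-2)·(-77) + (+1)·(7)·(0) + (-1)·(-3)·(-7) = -175

-175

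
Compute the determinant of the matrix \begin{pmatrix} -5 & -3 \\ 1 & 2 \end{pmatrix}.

det = (-5)·2 − (-3)·1 = -10 − (-3) = -7

-7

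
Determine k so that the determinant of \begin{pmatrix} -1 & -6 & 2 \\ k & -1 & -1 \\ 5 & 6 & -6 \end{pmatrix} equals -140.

Expanding along the row containing k, det(B) is linear in k: det(B) = (-24)·k + (28).
Set (-24)·k + (28) = -140  ⇒  (-24)·k = -168  ⇒  k = 7.

7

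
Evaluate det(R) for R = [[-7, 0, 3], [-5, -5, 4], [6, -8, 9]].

301

Expand along column 2:
  + (-5) · |-7 3; 6 9| = (-5)·(-63 − 18) = 405
  − (-8) · |-7 3; -5 4| = −(-8)·(-28 − (-15)) = -104
Sum: (405) + (-104) = 301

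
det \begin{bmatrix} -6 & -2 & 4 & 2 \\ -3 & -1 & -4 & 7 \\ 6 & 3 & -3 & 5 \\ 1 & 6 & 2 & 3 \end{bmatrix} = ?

Expand along row 1:
  + (-6) · M_11   where M_11 = det([-1 -4 7; 3 -3 5; 6 2 3]) = 103
  − (-2) · M_12   where M_12 = det([-3 -4 7; 6 -3 5; 1 2 3]) = 214
  + (4) · M_13   where M_13 = det([-3 -1 7; 6 3 5; 1 6 3]) = 307
  − (2) · M_14   where M_14 = det([-3 -1 -4; 6 3 -3; 1 6 2]) = -189
det = (+1)·(-6)·(103) + (-1)·(-2)·(214) + (+1)·(4)·(307) + (-1)·(2)·(-189) = 1416

The determinant is 1416.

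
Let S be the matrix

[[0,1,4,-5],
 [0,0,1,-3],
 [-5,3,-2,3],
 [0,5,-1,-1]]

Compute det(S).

195

Expand along column 1 (it has 3 zeros):
  + (-5) · M_31   where M_31 = det([1 4 -5; 0 1 -3; 5 -1 -1]) = -39
det = (+1)·(-5)·(-39) = 195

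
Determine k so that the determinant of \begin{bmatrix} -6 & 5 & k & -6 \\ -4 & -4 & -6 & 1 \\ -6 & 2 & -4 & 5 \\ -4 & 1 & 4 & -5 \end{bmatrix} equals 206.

Expanding along the row containing k, det(B) is linear in k: det(B) = (262)·k + (-2152).
Set (262)·k + (-2152) = 206  ⇒  (262)·k = 2358  ⇒  k = 9.

k = 9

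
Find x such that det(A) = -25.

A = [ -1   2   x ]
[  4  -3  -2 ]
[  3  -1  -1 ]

x = -4

Expanding along the column containing x, det(A) is linear in x: det(A) = (5)·x + (-5).
Set (5)·x + (-5) = -25  ⇒  (5)·x = -20  ⇒  x = -4.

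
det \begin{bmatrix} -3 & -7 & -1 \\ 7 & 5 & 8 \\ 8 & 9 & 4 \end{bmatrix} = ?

Expand along row 1:
  + (-3) · |5 8; 9 4| = (-3)·(20 − 72) = 156
  − (-7) · |7 8; 8 4| = −(-7)·(28 − 64) = -252
  + (-1) · |7 5; 8 9| = (-1)·(63 − 40) = -23
Sum: (156) + (-252) + (-23) = -119

The determinant is -119.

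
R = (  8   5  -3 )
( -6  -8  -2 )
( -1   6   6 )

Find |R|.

Expand along column 1:
  + 8 · |-8 -2; 6 6| = 8·(-48 − (-12)) = -288
  − (-6) · |5 -3; 6 6| = −(-6)·(30 − (-18)) = 288
  + (-1) · |5 -3; -8 -2| = (-1)·(-10 − 24) = 34
Sum: (-288) + (288) + (34) = 34

34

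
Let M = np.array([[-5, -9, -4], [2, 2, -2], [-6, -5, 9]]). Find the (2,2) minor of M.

The minor is -69.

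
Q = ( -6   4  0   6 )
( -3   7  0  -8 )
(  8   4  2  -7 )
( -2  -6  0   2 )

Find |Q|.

det(Q) = 968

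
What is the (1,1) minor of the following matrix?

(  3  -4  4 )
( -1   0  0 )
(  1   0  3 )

Delete row 1 and column 1; the remaining 2×2 submatrix is [0 0; 0 3].
Its determinant is 0·3 − 0·0 = 0.

0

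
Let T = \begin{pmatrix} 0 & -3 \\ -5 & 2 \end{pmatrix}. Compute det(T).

det(T) = 0·2 − (-3)·(-5) = 0 − 15 = -15

-15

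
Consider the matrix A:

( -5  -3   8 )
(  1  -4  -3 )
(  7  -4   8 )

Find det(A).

499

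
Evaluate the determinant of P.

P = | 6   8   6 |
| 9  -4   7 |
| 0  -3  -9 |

|P| = 828

Expand along column 1:
  + 6 · |-4 7; -3 -9| = 6·(36 − (-21)) = 342
  − 9 · |8 6; -3 -9| = −9·(-72 − (-18)) = 486
Sum: (342) + (486) = 828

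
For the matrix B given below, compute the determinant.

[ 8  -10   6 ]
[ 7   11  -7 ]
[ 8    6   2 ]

Expand along row 1:
  + 8 · |11 -7; 6 2| = 8·(22 − (-42)) = 512
  − (-10) · |7 -7; 8 2| = −(-10)·(14 − (-56)) = 700
  + 6 · |7 11; 8 6| = 6·(42 − 88) = -276
Sum: (512) + (700) + (-276) = 936

936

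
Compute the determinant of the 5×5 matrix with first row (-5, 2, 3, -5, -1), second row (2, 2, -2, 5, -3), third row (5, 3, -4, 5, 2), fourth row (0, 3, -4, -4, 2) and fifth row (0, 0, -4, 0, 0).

Expand along row 5 (it has 4 zeros):
  + (-4) · M_53   where M_53 = det([-5 2 -5 -1; 2 2 5 -3; 5 3 5 2; 0 3 -4 2]) = -291
det = (+1)·(-4)·(-291) = 1164

The determinant is 1164.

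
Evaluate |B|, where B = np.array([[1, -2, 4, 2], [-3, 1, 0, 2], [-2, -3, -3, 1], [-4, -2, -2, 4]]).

Expand along row 2 (it has 1 zero):
  − (-3) · M_21   where M_21 = det([-2 4 2; -3 -3 1; -2 -2 4]) = 60
  + (1) · M_22   where M_22 = det([1 4 2; -2 -3 1; -4 -2 4]) = -10
  + (2) · M_24   where M_24 = det([1 -2 4; -2 -3 -3; -4 -2 -2]) = -48
det = (-1)·(-3)·(60) + (+1)·(1)·(-10) + (+1)·(2)·(-48) = 74

|B| = 74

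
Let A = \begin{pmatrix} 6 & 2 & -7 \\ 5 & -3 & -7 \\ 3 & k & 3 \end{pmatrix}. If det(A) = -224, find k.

-5

Expanding along the column containing k, det(A) is linear in k: det(A) = (7)·k + (-189).
Set (7)·k + (-189) = -224  ⇒  (7)·k = -35  ⇒  k = -5.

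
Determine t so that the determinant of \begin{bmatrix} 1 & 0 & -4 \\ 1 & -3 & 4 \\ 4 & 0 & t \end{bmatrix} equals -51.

Expanding along the row containing t, det(B) is linear in t: det(B) = (-3)·t + (-48).
Set (-3)·t + (-48) = -51  ⇒  (-3)·t = -3  ⇒  t = 1.

t = 1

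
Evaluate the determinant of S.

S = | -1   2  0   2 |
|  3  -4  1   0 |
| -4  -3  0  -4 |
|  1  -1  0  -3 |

23

Expand along column 3 (it has 3 zeros):
  − (1) · M_23   where M_23 = det([-1 2 2; -4 -3 -4; 1 -1 -3]) = -23
det = (-1)·(1)·(-23) = 23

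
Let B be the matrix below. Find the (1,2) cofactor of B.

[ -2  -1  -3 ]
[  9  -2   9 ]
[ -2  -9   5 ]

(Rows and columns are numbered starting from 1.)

-63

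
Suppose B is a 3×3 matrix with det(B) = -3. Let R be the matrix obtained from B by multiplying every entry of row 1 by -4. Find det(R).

Scaling one row by -4 multiplies the determinant by -4.
det(R) = (-4)·(-3) = 12

|R| = 12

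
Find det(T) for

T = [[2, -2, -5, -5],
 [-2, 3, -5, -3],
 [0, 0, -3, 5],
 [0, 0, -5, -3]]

|T| = 68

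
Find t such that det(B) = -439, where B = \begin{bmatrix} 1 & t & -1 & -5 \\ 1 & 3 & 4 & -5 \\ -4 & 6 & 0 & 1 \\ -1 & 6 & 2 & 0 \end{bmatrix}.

Expanding along the row containing t, det(B) is linear in t: det(B) = (-34)·t + (-303).
Set (-34)·t + (-303) = -439  ⇒  (-34)·t = -136  ⇒  t = 4.

t = 4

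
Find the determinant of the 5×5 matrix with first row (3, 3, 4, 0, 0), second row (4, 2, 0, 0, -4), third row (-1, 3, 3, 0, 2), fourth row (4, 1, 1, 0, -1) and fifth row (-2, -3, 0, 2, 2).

The determinant is -116.

Expand along column 4 (it has 4 zeros):
  − (2) · M_54   where M_54 = det([3 3 4 0; 4 2 0 -4; -1 3 3 2; 4 1 1 -1]) = 58
det = (-1)·(2)·(58) = -116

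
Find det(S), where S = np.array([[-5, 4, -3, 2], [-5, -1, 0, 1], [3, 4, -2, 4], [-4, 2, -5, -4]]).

det(S) = 320

Expand along row 2 (it has 1 zero):
  − (-5) · M_21   where M_21 = det([4 -3 2; 4 -2 4; 2 -5 -4]) = 8
  + (-1) · M_22   where M_22 = det([-5 -3 2; 3 -2 4; -4 -5 -4]) = -174
  + (1) · M_24   where M_24 = det([-5 4 -3; 3 4 -2; -4 2 -5]) = 106
det = (-1)·(-5)·(8) + (+1)·(-1)·(-174) + (+1)·(1)·(106) = 320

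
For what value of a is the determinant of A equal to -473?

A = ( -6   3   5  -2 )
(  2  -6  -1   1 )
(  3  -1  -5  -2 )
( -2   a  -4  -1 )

2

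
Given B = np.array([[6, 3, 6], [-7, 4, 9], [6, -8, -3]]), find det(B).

Expand along row 1:
  + 6 · |4 9; -8 -3| = 6·(-12 − (-72)) = 360
  − 3 · |-7 9; 6 -3| = −3·(21 − 54) = 99
  + 6 · |-7 4; 6 -8| = 6·(56 − 24) = 192
Sum: (360) + (99) + (192) = 651

det(B) = 651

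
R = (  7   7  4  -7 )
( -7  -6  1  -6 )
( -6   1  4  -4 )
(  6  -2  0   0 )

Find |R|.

The determinant is -1822.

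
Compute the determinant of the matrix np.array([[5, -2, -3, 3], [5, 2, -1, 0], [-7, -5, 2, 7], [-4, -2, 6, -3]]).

-690

Expand along row 2 (it has 1 zero):
  − (5) · M_21   where M_21 = det([-2 -3 3; -5 2 7; -2 6 -3]) = 105
  + (2) · M_22   where M_22 = det([5 -3 3; -7 2 7; -4 6 -3]) = -195
  − (-1) · M_23   where M_23 = det([5 -2 3; -7 -5 7; -4 -2 -3]) = 225
det = (-1)·(5)·(105) + (+1)·(2)·(-195) + (-1)·(-1)·(225) = -690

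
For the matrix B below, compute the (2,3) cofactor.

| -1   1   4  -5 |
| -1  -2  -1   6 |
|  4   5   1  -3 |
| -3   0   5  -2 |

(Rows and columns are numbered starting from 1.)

48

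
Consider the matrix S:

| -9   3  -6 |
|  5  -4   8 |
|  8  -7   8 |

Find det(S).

Expand along column 1:
  + (-9) · |-4 8; -7 8| = (-9)·(-32 − (-56)) = -216
  − 5 · |3 -6; -7 8| = −5·(24 − 42) = 90
  + 8 · |3 -6; -4 8| = 8·(24 − 24) = 0
Sum: (-216) + (90) + (0) = -126

det(S) = -126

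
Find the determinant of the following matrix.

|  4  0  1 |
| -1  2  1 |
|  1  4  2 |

Expand along row 1:
  + 4 · |2 1; 4 2| = 4·(4 − 4) = 0
  + 1 · |-1 2; 1 4| = 1·(-4 − 2) = -6
Sum: (0) + (-6) = -6

-6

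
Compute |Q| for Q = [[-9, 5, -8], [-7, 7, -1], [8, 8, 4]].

det(Q) = 672

Expand along row 1:
  + (-9) · |7 -1; 8 4| = (-9)·(28 − (-8)) = -324
  − 5 · |-7 -1; 8 4| = −5·(-28 − (-8)) = 100
  + (-8) · |-7 7; 8 8| = (-8)·(-56 − 56) = 896
Sum: (-324) + (100) + (896) = 672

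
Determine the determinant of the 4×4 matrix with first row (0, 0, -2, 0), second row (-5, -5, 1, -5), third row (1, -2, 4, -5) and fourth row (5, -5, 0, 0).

-450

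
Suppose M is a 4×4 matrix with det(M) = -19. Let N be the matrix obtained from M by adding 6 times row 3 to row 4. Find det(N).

Adding a multiple of one row to another leaves the determinant unchanged.
det(N) = (1)·(-19) = -19

-19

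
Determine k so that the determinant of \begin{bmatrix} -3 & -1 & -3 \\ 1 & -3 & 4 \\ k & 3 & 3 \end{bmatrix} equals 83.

Expanding along the column containing k, det(M) is linear in k: det(M) = (-13)·k + (57).
Set (-13)·k + (57) = 83  ⇒  (-13)·k = 26  ⇒  k = -2.

-2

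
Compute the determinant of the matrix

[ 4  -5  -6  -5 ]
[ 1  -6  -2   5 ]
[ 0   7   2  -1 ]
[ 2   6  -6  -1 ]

Expand along row 3 (it has 1 zero):
  − (7) · M_32   where M_32 = det([4 -6 -5; 1 -2 5; 2 -6 -1]) = 72
  + (2) · M_33   where M_33 = det([4 -5 -5; 1 -6 5; 2 6 -1]) = -241
  − (-1) · M_34   where M_34 = det([4 -5 -6; 1 -6 -2; 2 6 -6]) = 74
det = (-1)·(7)·(72) + (+1)·(2)·(-241) + (-1)·(-1)·(74) = -912

The determinant is -912.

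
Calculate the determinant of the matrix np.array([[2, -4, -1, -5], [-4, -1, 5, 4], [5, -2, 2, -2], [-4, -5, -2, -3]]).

The determinant is -216.

Expand along row 1:
  + (2) · M_11   where M_11 = det([-1 5 4; -2 2 -2; -5 -2 -3]) = 86
  − (-4) · M_12   where M_12 = det([-4 5 4; 5 2 -2; -4 -2 -3]) = 147
  + (-1) · M_13   where M_13 = det([-4 -1 4; 5 -2 -2; -4 -5 -3]) = -139
  − (-5) · M_14   where M_14 = det([-4 -1 5; 5 -2 2; -4 -5 -2]) = -223
det = (+1)·(2)·(86) + (-1)·(-4)·(147) + (+1)·(-1)·(-139) + (-1)·(-5)·(-223) = -216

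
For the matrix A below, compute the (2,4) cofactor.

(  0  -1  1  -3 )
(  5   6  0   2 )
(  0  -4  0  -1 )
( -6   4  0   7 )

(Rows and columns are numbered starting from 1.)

Delete row 2 and column 4; the remaining 3×3 submatrix is [0 -1 1; 0 -4 0; -6 4 0].
Its determinant is -24.
The cofactor carries sign (−1)^(2+4) = +1, so C_{2,4} = +(-24) = -24.

-24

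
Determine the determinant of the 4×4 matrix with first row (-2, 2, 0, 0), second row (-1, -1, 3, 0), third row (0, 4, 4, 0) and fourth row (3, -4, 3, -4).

Expand along column 4 (it has 3 zeros):
  + (-4) · M_44   where M_44 = det([-2 2 0; -1 -1 3; 0 4 4]) = 40
det = (+1)·(-4)·(40) = -160

-160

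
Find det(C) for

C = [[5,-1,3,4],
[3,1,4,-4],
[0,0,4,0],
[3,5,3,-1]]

det(C) = 608

Expand along row 3 (it has 3 zeros):
  + (4) · M_33   where M_33 = det([5 -1 4; 3 1 -4; 3 5 -1]) = 152
det = (+1)·(4)·(152) = 608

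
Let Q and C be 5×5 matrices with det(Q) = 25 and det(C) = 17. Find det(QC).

det(QC) = det(Q)·det(C) = (25)·(17) = 425

det(QC) = 425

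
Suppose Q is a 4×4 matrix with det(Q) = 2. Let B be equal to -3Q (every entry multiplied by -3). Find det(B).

For a 4×4 matrix, det(-3Q) = (-3)^4·det(Q) = 81·det(Q).
det(B) = (81)·(2) = 162

162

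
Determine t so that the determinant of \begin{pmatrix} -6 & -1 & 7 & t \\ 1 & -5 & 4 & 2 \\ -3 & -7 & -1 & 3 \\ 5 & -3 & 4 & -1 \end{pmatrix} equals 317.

t = 4

Expanding along the column containing t, det(A) is linear in t: det(A) = (-110)·t + (757).
Set (-110)·t + (757) = 317  ⇒  (-110)·t = -440  ⇒  t = 4.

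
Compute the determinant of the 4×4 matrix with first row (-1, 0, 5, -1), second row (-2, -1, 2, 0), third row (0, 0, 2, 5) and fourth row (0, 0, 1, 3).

The determinant is 1.

The matrix is block upper-triangular with a 2×2 block and a 2×2 block on the diagonal, so its determinant equals the product of the determinants of the diagonal blocks.
det of the 2×2 block = 1
det of the 2×2 block = 1
det = (1)·(1) = 1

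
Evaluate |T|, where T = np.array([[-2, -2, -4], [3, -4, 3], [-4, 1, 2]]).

Expand along column 1:
  + (-2) · |-4 3; 1 2| = (-2)·(-8 − 3) = 22
  − 3 · |-2 -4; 1 2| = −3·(-4 − (-4)) = 0
  + (-4) · |-2 -4; -4 3| = (-4)·(-6 − 16) = 88
Sum: (22) + (0) + (88) = 110

110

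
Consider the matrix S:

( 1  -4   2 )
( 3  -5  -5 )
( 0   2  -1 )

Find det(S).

15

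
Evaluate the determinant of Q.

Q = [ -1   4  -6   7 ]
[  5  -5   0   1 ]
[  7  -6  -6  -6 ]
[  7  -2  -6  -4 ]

|Q| = -1632

Expand along row 2 (it has 1 zero):
  − (5) · M_21   where M_21 = det([4 -6 7; -6 -6 -6; -2 -6 -4]) = 192
  + (-5) · M_22   where M_22 = det([-1 -6 7; 7 -6 -6; 7 -6 -4]) = 96
  + (1) · M_24   where M_24 = det([-1 4 -6; 7 -6 -6; 7 -2 -6]) = -192
det = (-1)·(5)·(192) + (+1)·(-5)·(96) + (+1)·(1)·(-192) = -1632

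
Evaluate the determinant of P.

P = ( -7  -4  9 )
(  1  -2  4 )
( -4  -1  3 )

Expand along column 1:
  + (-7) · |-2 4; -1 3| = (-7)·(-6 − (-4)) = 14
  − 1 · |-4 9; -1 3| = −1·(-12 − (-9)) = 3
  + (-4) · |-4 9; -2 4| = (-4)·(-16 − (-18)) = -8
Sum: (14) + (3) + (-8) = 9

9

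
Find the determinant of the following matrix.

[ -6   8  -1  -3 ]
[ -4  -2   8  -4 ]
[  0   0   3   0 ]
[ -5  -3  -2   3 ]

The determinant is 1074.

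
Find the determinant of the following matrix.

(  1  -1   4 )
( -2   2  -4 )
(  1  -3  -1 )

8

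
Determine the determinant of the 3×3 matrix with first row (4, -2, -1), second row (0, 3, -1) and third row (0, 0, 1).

12

The matrix is upper triangular, so the determinant is the product of the diagonal entries:
det = (4) · (3) · (1) = 12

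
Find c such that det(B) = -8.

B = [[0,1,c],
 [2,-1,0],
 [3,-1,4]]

Expanding along the column containing c, det(B) is linear in c: det(B) = (1)·c + (-8).
Set (1)·c + (-8) = -8  ⇒  (1)·c = 0  ⇒  c = 0.

c = 0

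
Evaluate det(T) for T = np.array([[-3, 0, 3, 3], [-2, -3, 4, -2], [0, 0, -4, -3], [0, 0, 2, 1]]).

det(T) = 18

T is block upper-triangular with a 2×2 block and a 2×2 block on the diagonal, so its determinant equals the product of the determinants of the diagonal blocks.
det of the 2×2 block = 9
det of the 2×2 block = 2
det = (9)·(2) = 18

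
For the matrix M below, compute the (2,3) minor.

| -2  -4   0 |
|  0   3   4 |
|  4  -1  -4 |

Delete row 2 and column 3; the remaining 2×2 submatrix is [-2 -4; 4 -1].
Its determinant is (-2)·(-1) − (-4)·4 = 18.

18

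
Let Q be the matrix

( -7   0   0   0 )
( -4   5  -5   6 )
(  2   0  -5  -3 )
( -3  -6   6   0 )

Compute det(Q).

1260

Expand along row 1 (it has 3 zeros):
  + (-7) · M_11   where M_11 = det([5 -5 6; 0 -5 -3; -6 6 0]) = -180
det = (+1)·(-7)·(-180) = 1260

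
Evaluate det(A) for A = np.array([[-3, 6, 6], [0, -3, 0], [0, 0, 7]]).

|A| = 63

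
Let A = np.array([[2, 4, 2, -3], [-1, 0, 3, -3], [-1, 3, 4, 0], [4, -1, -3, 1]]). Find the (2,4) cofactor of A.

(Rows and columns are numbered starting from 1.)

20

Delete row 2 and column 4; the remaining 3×3 submatrix is [2 4 2; -1 3 4; 4 -1 -3].
Its determinant is 20.
The cofactor carries sign (−1)^(2+4) = +1, so C_{2,4} = +(20) = 20.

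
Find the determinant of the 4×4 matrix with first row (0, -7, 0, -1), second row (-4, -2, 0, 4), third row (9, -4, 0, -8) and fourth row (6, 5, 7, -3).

The determinant is 434.

Expand along column 3 (it has 3 zeros):
  − (7) · M_43   where M_43 = det([0 -7 -1; -4 -2 4; 9 -4 -8]) = -62
det = (-1)·(7)·(-62) = 434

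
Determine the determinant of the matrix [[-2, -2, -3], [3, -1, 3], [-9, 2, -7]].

Expand along column 1:
  + (-2) · |-1 3; 2 -7| = (-2)·(7 − 6) = -2
  − 3 · |-2 -3; 2 -7| = −3·(14 − (-6)) = -60
  + (-9) · |-2 -3; -1 3| = (-9)·(-6 − 3) = 81
Sum: (-2) + (-60) + (81) = 19

19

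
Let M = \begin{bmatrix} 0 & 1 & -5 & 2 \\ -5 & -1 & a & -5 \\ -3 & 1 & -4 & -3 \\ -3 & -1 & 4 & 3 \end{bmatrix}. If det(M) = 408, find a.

a = -8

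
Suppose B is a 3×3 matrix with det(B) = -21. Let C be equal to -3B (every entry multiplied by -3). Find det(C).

For a 3×3 matrix, det(-3B) = (-3)^3·det(B) = -27·det(B).
det(C) = (-27)·(-21) = 567

567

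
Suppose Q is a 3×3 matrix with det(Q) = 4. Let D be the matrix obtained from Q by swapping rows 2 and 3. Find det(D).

-4

Swapping two rows multiplies the determinant by −1.
det(D) = (-1)·(4) = -4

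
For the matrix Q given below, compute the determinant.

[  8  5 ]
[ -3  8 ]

79

det(Q) = 8·8 − 5·(-3) = 64 − (-15) = 79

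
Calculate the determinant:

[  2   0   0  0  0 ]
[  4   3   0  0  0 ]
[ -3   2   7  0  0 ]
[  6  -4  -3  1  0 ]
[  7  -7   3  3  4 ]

168

The matrix is lower triangular, so the determinant is the product of the diagonal entries:
det = (2) · (3) · (7) · (1) · (4) = 168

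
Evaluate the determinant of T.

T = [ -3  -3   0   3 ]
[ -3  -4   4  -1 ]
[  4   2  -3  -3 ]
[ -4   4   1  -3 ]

Expand along row 1 (it has 1 zero):
  + (-3) · M_11   where M_11 = det([-4 4 -1; 2 -3 -3; 4 1 -3]) = -86
  − (-3) · M_12   where M_12 = det([-3 4 -1; 4 -3 -3; -4 1 -3]) = 68
  − (3) · M_14   where M_14 = det([-3 -4 4; 4 2 -3; -4 4 1]) = 22
det = (+1)·(-3)·(-86) + (-1)·(-3)·(68) + (-1)·(3)·(22) = 396

|T| = 396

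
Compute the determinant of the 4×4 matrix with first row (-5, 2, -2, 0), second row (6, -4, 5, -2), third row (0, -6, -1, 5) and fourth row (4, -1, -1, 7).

Expand along row 1 (it has 1 zero):
  + (-5) · M_11   where M_11 = det([-4 5 -2; -6 -1 5; -1 -1 7]) = 183
  − (2) · M_12   where M_12 = det([6 5 -2; 0 -1 5; 4 -1 7]) = 80
  + (-2) · M_13   where M_13 = det([6 -4 -2; 0 -6 5; 4 -1 7]) = -350
det = (+1)·(-5)·(183) + (-1)·(2)·(80) + (+1)·(-2)·(-350) = -375

The determinant is -375.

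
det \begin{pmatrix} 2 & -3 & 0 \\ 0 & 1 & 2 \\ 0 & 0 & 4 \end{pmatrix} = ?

8

The matrix is upper triangular, so the determinant is the product of the diagonal entries:
det = (2) · (1) · (4) = 8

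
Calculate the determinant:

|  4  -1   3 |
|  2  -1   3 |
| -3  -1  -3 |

12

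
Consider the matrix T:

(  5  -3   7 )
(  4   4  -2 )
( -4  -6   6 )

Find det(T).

52

Expand along column 1:
  + 5 · |4 -2; -6 6| = 5·(24 − 12) = 60
  − 4 · |-3 7; -6 6| = −4·(-18 − (-42)) = -96
  + (-4) · |-3 7; 4 -2| = (-4)·(6 − 28) = 88
Sum: (60) + (-96) + (88) = 52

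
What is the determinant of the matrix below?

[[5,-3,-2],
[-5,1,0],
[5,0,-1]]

20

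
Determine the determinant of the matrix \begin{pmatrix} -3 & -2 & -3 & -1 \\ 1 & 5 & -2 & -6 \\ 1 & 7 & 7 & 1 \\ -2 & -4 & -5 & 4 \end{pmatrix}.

-729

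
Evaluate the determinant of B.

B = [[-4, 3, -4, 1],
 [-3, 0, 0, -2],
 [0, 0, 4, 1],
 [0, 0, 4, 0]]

|B| = -36

B is block upper-triangular with a 2×2 block and a 2×2 block on the diagonal, so its determinant equals the product of the determinants of the diagonal blocks.
det of the 2×2 block = 9
det of the 2×2 block = -4
det = (9)·(-4) = -36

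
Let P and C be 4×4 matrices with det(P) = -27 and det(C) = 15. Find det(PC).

det(PC) = det(P)·det(C) = (-27)·(15) = -405

|PC| = -405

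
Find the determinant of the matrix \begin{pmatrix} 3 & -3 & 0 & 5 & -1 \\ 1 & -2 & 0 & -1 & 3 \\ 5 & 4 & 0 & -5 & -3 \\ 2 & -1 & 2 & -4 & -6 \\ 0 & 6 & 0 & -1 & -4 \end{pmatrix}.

Expand along column 3 (it has 4 zeros):
  − (2) · M_43   where M_43 = det([3 -3 5 -1; 1 -2 -1 3; 5 4 -5 -3; 0 6 -1 -4]) = 330
det = (-1)·(2)·(330) = -660

-660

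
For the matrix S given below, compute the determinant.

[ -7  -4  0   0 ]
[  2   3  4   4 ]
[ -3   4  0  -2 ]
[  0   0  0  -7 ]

The determinant is -1120.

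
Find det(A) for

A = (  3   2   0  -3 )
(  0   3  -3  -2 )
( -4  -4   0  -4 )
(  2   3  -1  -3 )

52

Expand along column 3 (it has 2 zeros):
  − (-3) · M_23   where M_23 = det([3 2 -3; -4 -4 -4; 2 3 -3]) = 44
  − (-1) · M_43   where M_43 = det([3 2 -3; 0 3 -2; -4 -4 -4]) = -80
det = (-1)·(-3)·(44) + (-1)·(-1)·(-80) = 52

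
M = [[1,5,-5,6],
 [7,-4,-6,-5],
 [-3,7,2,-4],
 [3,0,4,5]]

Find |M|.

-4494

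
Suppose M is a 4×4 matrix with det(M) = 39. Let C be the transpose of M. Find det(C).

det(Mᵀ) = det(M).
det(C) = (1)·(39) = 39

39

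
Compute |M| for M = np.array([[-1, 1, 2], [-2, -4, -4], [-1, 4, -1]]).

Expand along row 1:
  + (-1) · |-4 -4; 4 -1| = (-1)·(4 − (-16)) = -20
  − 1 · |-2 -4; -1 -1| = −1·(2 − 4) = 2
  + 2 · |-2 -4; -1 4| = 2·(-8 − 4) = -24
Sum: (-20) + (2) + (-24) = -42

The determinant is -42.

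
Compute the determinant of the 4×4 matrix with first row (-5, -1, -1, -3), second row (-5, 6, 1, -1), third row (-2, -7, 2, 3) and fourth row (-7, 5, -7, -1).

Expand along row 1:
  + (-5) · M_11   where M_11 = det([6 1 -1; -7 2 3; 5 -7 -1]) = 83
  − (-1) · M_12   where M_12 = det([-5 1 -1; -2 2 3; -7 -7 -1]) = -146
  + (-1) · M_13   where M_13 = det([-5 6 -1; -2 -7 3; -7 5 -1]) = -39
  − (-3) · M_14   where M_14 = det([-5 6 1; -2 -7 2; -7 5 -7]) = -422
det = (+1)·(-5)·(83) + (-1)·(-1)·(-146) + (+1)·(-1)·(-39) + (-1)·(-3)·(-422) = -1788

The determinant is -1788.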